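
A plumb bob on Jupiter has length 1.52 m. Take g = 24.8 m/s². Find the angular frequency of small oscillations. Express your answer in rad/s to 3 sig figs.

ω = √(g/L) = √(24.8/1.52) = 4.04 rad/s.

4.04 rad/s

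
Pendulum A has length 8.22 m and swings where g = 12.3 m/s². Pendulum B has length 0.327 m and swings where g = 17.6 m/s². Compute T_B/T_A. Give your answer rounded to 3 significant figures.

0.167

T = 2π√(L/g), so T_B/T_A = √((L_B/g_B)/(L_A/g_A)) = √((0.327/17.6)/(8.22/12.3)) = 0.167.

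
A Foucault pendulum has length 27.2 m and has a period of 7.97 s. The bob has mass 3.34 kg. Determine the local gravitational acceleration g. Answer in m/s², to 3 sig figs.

16.9 m/s²

From T = 2π√(L/g), g = 4π²L/T² = 4π² × 27.2/7.970² = 16.9 m/s².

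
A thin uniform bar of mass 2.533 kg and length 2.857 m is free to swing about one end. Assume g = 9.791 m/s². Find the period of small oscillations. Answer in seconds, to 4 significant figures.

For a physical pendulum T = 2π√(I/(mgd)), with d = 1.4285 m from pivot to centre of mass.
I_cm = mL²/12 = 2.533 × 2.857²/12 = 1.7230 kg·m²; I = I_cm + md² = 1.7230 + 2.533 × 1.4285² = 6.8918 kg·m².
T = 2π√(6.8918/(2.533 × 9.791 × 1.4285)) = 2.771 s.

2.771 s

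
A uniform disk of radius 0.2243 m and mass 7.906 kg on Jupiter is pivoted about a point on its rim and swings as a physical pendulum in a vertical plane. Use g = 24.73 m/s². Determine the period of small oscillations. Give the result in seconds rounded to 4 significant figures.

I_cm = ½mr² = 0.19888 kg·m². The pivot is at distance d = 0.2243 m from the centre of mass.
By the parallel-axis theorem, I = I_cm + md² = 0.19888 + 0.39775 = 0.59663 kg·m².
T = 2π√(I/(mgd)) = 2π√(0.59663/(7.906 × 24.73 × 0.2243)) = 0.7329 s.

0.7329 s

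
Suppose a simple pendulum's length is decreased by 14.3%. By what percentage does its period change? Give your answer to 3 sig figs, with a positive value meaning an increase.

-7.43%

T ∝ √L, so T'/T = √(0.8570) = 0.9257.
Percentage change in T = (0.9257 − 1) × 100% = -7.43%.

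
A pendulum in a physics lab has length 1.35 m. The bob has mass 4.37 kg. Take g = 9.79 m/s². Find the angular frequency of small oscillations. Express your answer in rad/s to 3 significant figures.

ω = √(g/L) = √(9.79/1.35) = 2.69 rad/s.

2.69 rad/s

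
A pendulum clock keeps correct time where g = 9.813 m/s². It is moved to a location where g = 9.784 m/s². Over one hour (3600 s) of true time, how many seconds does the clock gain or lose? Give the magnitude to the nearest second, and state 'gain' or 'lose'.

The clock's period scales as T ∝ 1/√g, so T'/T = √(9.813/9.784) = 1.00148.
In 3600 s of true time the clock registers 3600/1.00148 = 3594.7 s, so it loses 5 s.

lose 5 s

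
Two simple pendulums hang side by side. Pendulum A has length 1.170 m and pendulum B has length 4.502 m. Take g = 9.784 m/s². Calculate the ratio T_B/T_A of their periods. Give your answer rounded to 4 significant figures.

1.962

T ∝ √L, so T_B/T_A = √(L_B/L_A) = √(4.502/1.170) = 1.962.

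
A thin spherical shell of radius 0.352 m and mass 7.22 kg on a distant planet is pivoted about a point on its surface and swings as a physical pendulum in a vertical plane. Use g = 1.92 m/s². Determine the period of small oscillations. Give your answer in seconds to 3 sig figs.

3.47 s

I_cm = (2/3)mr² = 0.5964 kg·m². The pivot is at distance d = 0.352 m from the centre of mass.
By the parallel-axis theorem, I = I_cm + md² = 0.5964 + 0.8946 = 1.491 kg·m².
T = 2π√(I/(mgd)) = 2π√(1.491/(7.22 × 1.92 × 0.352)) = 3.47 s.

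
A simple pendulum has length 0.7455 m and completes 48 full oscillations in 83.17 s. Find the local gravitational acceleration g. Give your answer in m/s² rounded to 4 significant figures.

9.803 m/s²

T = 83.17/48 = 1.7327 s.
From T = 2π√(L/g), g = 4π²L/T² = 4π² × 0.7455/1.7327² = 9.803 m/s².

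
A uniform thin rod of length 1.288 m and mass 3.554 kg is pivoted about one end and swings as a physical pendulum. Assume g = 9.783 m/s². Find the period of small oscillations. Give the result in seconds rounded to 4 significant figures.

1.861 s

For a physical pendulum T = 2π√(I/(mgd)), with d = 0.64400 m from pivot to centre of mass.
I_cm = mL²/12 = 3.554 × 1.288²/12 = 0.49132 kg·m²; I = I_cm + md² = 0.49132 + 3.554 × 0.64400² = 1.9653 kg·m².
T = 2π√(1.9653/(3.554 × 9.783 × 0.64400)) = 1.861 s.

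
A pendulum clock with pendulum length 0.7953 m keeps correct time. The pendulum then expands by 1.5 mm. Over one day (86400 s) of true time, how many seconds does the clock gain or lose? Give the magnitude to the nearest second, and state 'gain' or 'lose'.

T ∝ √L, so T'/T = √(0.79680/0.7953) = 1.00094.
In 86400 s of true time the clock registers 86400/1.00094 = 86318.6 s, so it loses 81 s.

lose 81 s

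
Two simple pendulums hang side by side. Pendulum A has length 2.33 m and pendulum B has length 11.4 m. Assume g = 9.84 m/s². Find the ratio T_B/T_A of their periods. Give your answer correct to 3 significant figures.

T ∝ √L, so T_B/T_A = √(L_B/L_A) = √(11.4/2.33) = 2.21.

2.21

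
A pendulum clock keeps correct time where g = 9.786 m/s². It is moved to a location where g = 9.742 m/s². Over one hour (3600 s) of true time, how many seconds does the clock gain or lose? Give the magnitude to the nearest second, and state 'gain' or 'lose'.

lose 8 s

The clock's period scales as T ∝ 1/√g, so T'/T = √(9.786/9.742) = 1.00226.
In 3600 s of true time the clock registers 3600/1.00226 = 3591.9 s, so it loses 8 s.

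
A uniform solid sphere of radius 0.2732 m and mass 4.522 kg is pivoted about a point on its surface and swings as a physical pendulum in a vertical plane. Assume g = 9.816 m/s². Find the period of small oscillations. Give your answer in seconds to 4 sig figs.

I_cm = (2/5)mr² = 0.13501 kg·m². The pivot is at distance d = 0.2732 m from the centre of mass.
By the parallel-axis theorem, I = I_cm + md² = 0.13501 + 0.33751 = 0.47252 kg·m².
T = 2π√(I/(mgd)) = 2π√(0.47252/(4.522 × 9.816 × 0.2732)) = 1.240 s.

1.240 s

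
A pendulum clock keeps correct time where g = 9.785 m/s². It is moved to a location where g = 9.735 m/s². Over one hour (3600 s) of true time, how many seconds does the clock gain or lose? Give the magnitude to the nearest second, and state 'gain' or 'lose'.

lose 9 s

The clock's period scales as T ∝ 1/√g, so T'/T = √(9.785/9.735) = 1.00256.
In 3600 s of true time the clock registers 3600/1.00256 = 3590.8 s, so it loses 9 s.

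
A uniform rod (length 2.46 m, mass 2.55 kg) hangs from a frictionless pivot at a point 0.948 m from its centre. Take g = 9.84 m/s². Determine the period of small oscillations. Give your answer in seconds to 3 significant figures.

2.44 s

For a physical pendulum T = 2π√(I/(mgd)), with d = 0.9480 m from pivot to centre of mass.
I_cm = mL²/12 = 2.55 × 2.46²/12 = 1.286 kg·m²; I = I_cm + md² = 1.286 + 2.55 × 0.9480² = 3.578 kg·m².
T = 2π√(3.578/(2.55 × 9.84 × 0.9480)) = 2.44 s.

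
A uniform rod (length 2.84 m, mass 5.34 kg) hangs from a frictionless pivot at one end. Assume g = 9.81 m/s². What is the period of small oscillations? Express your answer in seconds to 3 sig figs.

2.76 s

For a physical pendulum T = 2π√(I/(mgd)), with d = 1.420 m from pivot to centre of mass.
I_cm = mL²/12 = 5.34 × 2.84²/12 = 3.589 kg·m²; I = I_cm + md² = 3.589 + 5.34 × 1.420² = 14.36 kg·m².
T = 2π√(14.36/(5.34 × 9.81 × 1.420)) = 2.76 s.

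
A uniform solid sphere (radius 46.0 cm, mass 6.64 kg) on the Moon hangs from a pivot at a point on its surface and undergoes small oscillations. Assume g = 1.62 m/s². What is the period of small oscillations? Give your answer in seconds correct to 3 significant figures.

I_cm = (2/5)mr² = 0.5620 kg·m². The pivot is at distance d = 0.460 m from the centre of mass.
By the parallel-axis theorem, I = I_cm + md² = 0.5620 + 1.405 = 1.967 kg·m².
T = 2π√(I/(mgd)) = 2π√(1.967/(6.64 × 1.62 × 0.460)) = 3.96 s.

3.96 s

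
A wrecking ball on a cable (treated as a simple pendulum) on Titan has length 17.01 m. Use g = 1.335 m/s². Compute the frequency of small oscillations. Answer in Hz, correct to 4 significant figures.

0.04459 Hz

T = 2π√(L/g) = 2π√(17.01/1.335) = 22.428 s, so f = 1/T = 0.04459 Hz.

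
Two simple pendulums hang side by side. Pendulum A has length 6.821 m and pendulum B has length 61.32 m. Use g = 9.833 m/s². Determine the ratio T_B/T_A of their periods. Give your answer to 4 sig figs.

2.998

T ∝ √L, so T_B/T_A = √(L_B/L_A) = √(61.32/6.821) = 2.998.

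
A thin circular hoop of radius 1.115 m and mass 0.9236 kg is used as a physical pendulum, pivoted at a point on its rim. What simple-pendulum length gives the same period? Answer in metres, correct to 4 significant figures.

The equivalent simple-pendulum length is L_eq = I/(md), where I is about the pivot and d = 1.1150 m.
I_cm = mR² = 1.1482 kg·m², so I = I_cm + md² = 1.1482 + 1.1482 = 2.2965 kg·m².
L_eq = 2.2965/(0.9236 × 1.1150) = 2.230 m.

2.230 m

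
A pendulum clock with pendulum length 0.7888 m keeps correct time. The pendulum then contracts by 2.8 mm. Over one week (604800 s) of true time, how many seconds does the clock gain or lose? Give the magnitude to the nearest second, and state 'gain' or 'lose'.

gain 1076 s

T ∝ √L, so T'/T = √(0.78600/0.7888) = 0.998224.
In 604800 s of true time the clock registers 604800/0.998224 = 605876.3 s, so it gains 1076 s.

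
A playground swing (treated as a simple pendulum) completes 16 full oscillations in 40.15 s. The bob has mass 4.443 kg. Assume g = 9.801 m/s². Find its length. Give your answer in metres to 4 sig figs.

1.563 m

T = 40.15/16 = 2.5094 s.
From T = 2π√(L/g), L = gT²/(4π²) = 9.801 × 2.5094²/(4π²) = 1.563 m.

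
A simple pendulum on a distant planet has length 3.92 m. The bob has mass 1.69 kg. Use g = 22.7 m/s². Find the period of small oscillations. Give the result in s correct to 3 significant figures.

2.61 s

T = 2π√(L/g) = 2π√(3.92/22.7) = 2π × 0.4156 = 2.61 s.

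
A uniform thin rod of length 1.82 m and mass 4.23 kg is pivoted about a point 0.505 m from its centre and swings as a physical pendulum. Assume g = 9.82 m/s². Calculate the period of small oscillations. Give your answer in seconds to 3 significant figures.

For a physical pendulum T = 2π√(I/(mgd)), with d = 0.5050 m from pivot to centre of mass.
I_cm = mL²/12 = 4.23 × 1.82²/12 = 1.168 kg·m²; I = I_cm + md² = 1.168 + 4.23 × 0.5050² = 2.246 kg·m².
T = 2π√(2.246/(4.23 × 9.82 × 0.5050)) = 2.06 s.

2.06 s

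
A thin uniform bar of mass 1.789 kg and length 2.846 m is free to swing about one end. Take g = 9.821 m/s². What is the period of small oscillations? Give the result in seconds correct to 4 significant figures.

2.762 s

For a physical pendulum T = 2π√(I/(mgd)), with d = 1.4230 m from pivot to centre of mass.
I_cm = mL²/12 = 1.789 × 2.846²/12 = 1.2075 kg·m²; I = I_cm + md² = 1.2075 + 1.789 × 1.4230² = 4.8301 kg·m².
T = 2π√(4.8301/(1.789 × 9.821 × 1.4230)) = 2.762 s.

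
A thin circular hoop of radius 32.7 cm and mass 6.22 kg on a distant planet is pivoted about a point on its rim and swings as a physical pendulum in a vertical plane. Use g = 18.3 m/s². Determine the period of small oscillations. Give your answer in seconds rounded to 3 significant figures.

1.19 s

I_cm = mr² = 0.6651 kg·m². The pivot is at distance d = 0.327 m from the centre of mass.
By the parallel-axis theorem, I = I_cm + md² = 0.6651 + 0.6651 = 1.330 kg·m².
T = 2π√(I/(mgd)) = 2π√(1.330/(6.22 × 18.3 × 0.327)) = 1.19 s.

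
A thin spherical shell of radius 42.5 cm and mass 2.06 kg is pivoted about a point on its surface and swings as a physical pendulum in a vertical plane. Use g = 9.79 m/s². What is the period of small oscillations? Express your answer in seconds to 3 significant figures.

I_cm = (2/3)mr² = 0.2481 kg·m². The pivot is at distance d = 0.425 m from the centre of mass.
By the parallel-axis theorem, I = I_cm + md² = 0.2481 + 0.3721 = 0.6201 kg·m².
T = 2π√(I/(mgd)) = 2π√(0.6201/(2.06 × 9.79 × 0.425)) = 1.69 s.

1.69 s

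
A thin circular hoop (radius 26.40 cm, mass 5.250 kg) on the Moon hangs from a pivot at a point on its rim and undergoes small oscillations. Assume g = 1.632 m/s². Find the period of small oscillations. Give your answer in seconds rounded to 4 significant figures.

3.574 s

I_cm = mr² = 0.36590 kg·m². The pivot is at distance d = 0.2640 m from the centre of mass.
By the parallel-axis theorem, I = I_cm + md² = 0.36590 + 0.36590 = 0.73181 kg·m².
T = 2π√(I/(mgd)) = 2π√(0.73181/(5.250 × 1.632 × 0.2640)) = 3.574 s.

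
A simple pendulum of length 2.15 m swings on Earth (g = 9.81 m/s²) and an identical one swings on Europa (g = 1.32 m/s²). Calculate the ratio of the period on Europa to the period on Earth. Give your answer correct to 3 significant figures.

T ∝ 1/√g, so T₂/T₁ = √(g₁/g₂) = √(9.81/1.32) = 2.73.

2.73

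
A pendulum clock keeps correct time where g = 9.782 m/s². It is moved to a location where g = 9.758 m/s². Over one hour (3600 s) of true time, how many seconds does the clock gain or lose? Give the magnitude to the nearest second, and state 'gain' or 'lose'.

The clock's period scales as T ∝ 1/√g, so T'/T = √(9.782/9.758) = 1.00123.
In 3600 s of true time the clock registers 3600/1.00123 = 3595.6 s, so it loses 4 s.

lose 4 s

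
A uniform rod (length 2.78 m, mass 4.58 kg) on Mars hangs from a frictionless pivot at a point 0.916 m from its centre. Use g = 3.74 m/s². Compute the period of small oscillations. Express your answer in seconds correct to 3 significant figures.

4.13 s

For a physical pendulum T = 2π√(I/(mgd)), with d = 0.9160 m from pivot to centre of mass.
I_cm = mL²/12 = 4.58 × 2.78²/12 = 2.950 kg·m²; I = I_cm + md² = 2.950 + 4.58 × 0.9160² = 6.793 kg·m².
T = 2π√(6.793/(4.58 × 3.74 × 0.9160)) = 4.13 s.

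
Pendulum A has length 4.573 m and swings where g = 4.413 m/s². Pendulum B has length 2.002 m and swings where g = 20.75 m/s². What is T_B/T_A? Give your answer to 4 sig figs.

T = 2π√(L/g), so T_B/T_A = √((L_B/g_B)/(L_A/g_A)) = √((2.002/20.75)/(4.573/4.413)) = 0.3051.

0.3051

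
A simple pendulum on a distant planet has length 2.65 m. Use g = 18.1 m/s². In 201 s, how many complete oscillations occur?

83

T = 2π√(L/g) = 2π√(2.65/18.1) = 2.404 s.
Number of complete oscillations = ⌊201/2.404⌋ = ⌊83.61⌋ = 83.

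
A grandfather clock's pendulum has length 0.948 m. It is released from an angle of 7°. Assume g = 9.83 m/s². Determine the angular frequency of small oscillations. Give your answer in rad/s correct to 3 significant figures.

ω = √(g/L) = √(9.83/0.948) = 3.22 rad/s.

3.22 rad/s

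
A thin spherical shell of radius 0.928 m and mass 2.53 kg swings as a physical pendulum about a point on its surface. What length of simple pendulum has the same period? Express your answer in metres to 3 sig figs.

The equivalent simple-pendulum length is L_eq = I/(md), where I is about the pivot and d = 0.9280 m.
I_cm = (2/3)mR² = 1.453 kg·m², so I = I_cm + md² = 1.453 + 2.179 = 3.631 kg·m².
L_eq = 3.631/(2.53 × 0.9280) = 1.55 m.

1.55 m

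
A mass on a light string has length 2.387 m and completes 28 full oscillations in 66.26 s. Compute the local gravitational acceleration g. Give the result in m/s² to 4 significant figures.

T = 66.26/28 = 2.3664 s.
From T = 2π√(L/g), g = 4π²L/T² = 4π² × 2.387/2.3664² = 16.83 m/s².

16.83 m/s²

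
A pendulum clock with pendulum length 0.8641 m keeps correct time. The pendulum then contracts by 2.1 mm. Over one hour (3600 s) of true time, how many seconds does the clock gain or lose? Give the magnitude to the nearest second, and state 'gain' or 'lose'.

T ∝ √L, so T'/T = √(0.86200/0.8641) = 0.998784.
In 3600 s of true time the clock registers 3600/0.998784 = 3604.4 s, so it gains 4 s.

gain 4 s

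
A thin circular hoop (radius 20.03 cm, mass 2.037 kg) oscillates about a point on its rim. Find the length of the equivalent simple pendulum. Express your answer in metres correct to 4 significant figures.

The equivalent simple-pendulum length is L_eq = I/(md), where I is about the pivot and d = 0.20030 m.
I_cm = mR² = 0.081725 kg·m², so I = I_cm + md² = 0.081725 + 0.081725 = 0.16345 kg·m².
L_eq = 0.16345/(2.037 × 0.20030) = 0.4006 m.

0.4006 m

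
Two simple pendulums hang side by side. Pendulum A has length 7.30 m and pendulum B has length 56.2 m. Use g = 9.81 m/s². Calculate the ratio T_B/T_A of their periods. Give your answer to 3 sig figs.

2.77

T ∝ √L, so T_B/T_A = √(L_B/L_A) = √(56.2/7.30) = 2.77.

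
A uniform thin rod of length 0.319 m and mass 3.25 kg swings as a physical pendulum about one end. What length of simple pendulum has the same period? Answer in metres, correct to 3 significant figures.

The equivalent simple-pendulum length is L_eq = I/(md), where I is about the pivot and d = 0.1595 m.
I_cm = (1/12)mL² = 0.02756 kg·m², so I = I_cm + md² = 0.02756 + 0.08268 = 0.1102 kg·m².
L_eq = 0.1102/(3.25 × 0.1595) = 0.213 m.

0.213 m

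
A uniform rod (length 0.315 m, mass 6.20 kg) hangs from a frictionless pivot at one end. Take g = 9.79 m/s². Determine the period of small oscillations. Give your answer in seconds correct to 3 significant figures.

0.920 s

For a physical pendulum T = 2π√(I/(mgd)), with d = 0.1575 m from pivot to centre of mass.
I_cm = mL²/12 = 6.20 × 0.315²/12 = 0.05127 kg·m²; I = I_cm + md² = 0.05127 + 6.20 × 0.1575² = 0.2051 kg·m².
T = 2π√(0.2051/(6.20 × 9.79 × 0.1575)) = 0.920 s.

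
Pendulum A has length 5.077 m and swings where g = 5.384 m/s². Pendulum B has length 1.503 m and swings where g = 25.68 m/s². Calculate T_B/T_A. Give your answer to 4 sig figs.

T = 2π√(L/g), so T_B/T_A = √((L_B/g_B)/(L_A/g_A)) = √((1.503/25.68)/(5.077/5.384)) = 0.2491.

0.2491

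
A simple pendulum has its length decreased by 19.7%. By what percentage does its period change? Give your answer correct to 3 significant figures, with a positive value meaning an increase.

-10.4%

T ∝ √L, so T'/T = √(0.8030) = 0.8961.
Percentage change in T = (0.8961 − 1) × 100% = -10.4%.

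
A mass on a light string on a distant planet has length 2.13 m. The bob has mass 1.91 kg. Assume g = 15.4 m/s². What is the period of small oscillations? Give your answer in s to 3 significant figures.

T = 2π√(L/g) = 2π√(2.13/15.4) = 2π × 0.3719 = 2.34 s.

2.34 s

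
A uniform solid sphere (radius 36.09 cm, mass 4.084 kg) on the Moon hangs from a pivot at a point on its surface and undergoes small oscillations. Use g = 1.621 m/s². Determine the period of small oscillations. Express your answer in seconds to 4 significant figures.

I_cm = (2/5)mr² = 0.21277 kg·m². The pivot is at distance d = 0.3609 m from the centre of mass.
By the parallel-axis theorem, I = I_cm + md² = 0.21277 + 0.53194 = 0.74471 kg·m².
T = 2π√(I/(mgd)) = 2π√(0.74471/(4.084 × 1.621 × 0.3609)) = 3.508 s.

3.508 s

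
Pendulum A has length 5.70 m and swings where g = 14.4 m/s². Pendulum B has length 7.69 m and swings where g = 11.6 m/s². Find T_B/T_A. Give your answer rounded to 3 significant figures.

1.29

T = 2π√(L/g), so T_B/T_A = √((L_B/g_B)/(L_A/g_A)) = √((7.69/11.6)/(5.70/14.4)) = 1.29.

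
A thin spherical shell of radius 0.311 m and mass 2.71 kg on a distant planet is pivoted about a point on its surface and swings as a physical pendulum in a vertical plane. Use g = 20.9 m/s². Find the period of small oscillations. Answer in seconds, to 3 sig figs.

I_cm = (2/3)mr² = 0.1747 kg·m². The pivot is at distance d = 0.311 m from the centre of mass.
By the parallel-axis theorem, I = I_cm + md² = 0.1747 + 0.2621 = 0.4369 kg·m².
T = 2π√(I/(mgd)) = 2π√(0.4369/(2.71 × 20.9 × 0.311)) = 0.989 s.

0.989 s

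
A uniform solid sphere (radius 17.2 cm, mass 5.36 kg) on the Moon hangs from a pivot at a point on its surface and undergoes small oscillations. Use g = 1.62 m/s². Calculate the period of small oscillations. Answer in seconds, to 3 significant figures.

I_cm = (2/5)mr² = 0.06343 kg·m². The pivot is at distance d = 0.172 m from the centre of mass.
By the parallel-axis theorem, I = I_cm + md² = 0.06343 + 0.1586 = 0.2220 kg·m².
T = 2π√(I/(mgd)) = 2π√(0.2220/(5.36 × 1.62 × 0.172)) = 2.42 s.

2.42 s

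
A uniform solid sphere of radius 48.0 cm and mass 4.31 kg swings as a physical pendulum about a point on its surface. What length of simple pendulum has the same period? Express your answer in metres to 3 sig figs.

The equivalent simple-pendulum length is L_eq = I/(md), where I is about the pivot and d = 0.4800 m.
I_cm = (2/5)mR² = 0.3972 kg·m², so I = I_cm + md² = 0.3972 + 0.9930 = 1.390 kg·m².
L_eq = 1.390/(4.31 × 0.4800) = 0.672 m.

0.672 m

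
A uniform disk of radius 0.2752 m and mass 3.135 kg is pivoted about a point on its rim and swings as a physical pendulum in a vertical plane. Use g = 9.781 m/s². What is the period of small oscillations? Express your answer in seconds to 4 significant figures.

1.291 s

I_cm = ½mr² = 0.11871 kg·m². The pivot is at distance d = 0.2752 m from the centre of mass.
By the parallel-axis theorem, I = I_cm + md² = 0.11871 + 0.23743 = 0.35614 kg·m².
T = 2π√(I/(mgd)) = 2π√(0.35614/(3.135 × 9.781 × 0.2752)) = 1.291 s.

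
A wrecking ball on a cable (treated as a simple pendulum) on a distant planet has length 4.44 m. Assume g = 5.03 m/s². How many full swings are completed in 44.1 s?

7

T = 2π√(L/g) = 2π√(4.44/5.03) = 5.903 s.
Number of complete oscillations = ⌊44.1/5.903⌋ = ⌊7.471⌋ = 7.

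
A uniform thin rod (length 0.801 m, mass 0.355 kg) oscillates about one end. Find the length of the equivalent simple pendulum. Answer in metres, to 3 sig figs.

The equivalent simple-pendulum length is L_eq = I/(md), where I is about the pivot and d = 0.4005 m.
I_cm = (1/12)mL² = 0.01898 kg·m², so I = I_cm + md² = 0.01898 + 0.05694 = 0.07592 kg·m².
L_eq = 0.07592/(0.355 × 0.4005) = 0.534 m.

0.534 m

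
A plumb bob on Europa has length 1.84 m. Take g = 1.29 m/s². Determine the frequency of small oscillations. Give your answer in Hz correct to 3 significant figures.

0.133 Hz

T = 2π√(L/g) = 2π√(1.84/1.29) = 7.504 s, so f = 1/T = 0.133 Hz.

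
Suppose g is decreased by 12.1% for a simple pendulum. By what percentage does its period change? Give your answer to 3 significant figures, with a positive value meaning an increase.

6.66%

T ∝ 1/√g, so T'/T = 1/√(0.8790) = 1.067.
Percentage change in T = (1.067 − 1) × 100% = 6.66%.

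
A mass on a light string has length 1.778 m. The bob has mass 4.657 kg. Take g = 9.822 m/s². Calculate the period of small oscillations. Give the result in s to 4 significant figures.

T = 2π√(L/g) = 2π√(1.778/9.822) = 2π × 0.42547 = 2.673 s.

2.673 s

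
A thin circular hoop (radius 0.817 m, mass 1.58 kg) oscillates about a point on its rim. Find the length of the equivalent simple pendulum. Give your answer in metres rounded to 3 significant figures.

The equivalent simple-pendulum length is L_eq = I/(md), where I is about the pivot and d = 0.8170 m.
I_cm = mR² = 1.055 kg·m², so I = I_cm + md² = 1.055 + 1.055 = 2.109 kg·m².
L_eq = 2.109/(1.58 × 0.8170) = 1.63 m.

1.63 m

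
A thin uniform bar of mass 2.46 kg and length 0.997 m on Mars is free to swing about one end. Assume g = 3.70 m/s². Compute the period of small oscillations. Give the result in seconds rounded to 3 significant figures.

2.66 s

For a physical pendulum T = 2π√(I/(mgd)), with d = 0.4985 m from pivot to centre of mass.
I_cm = mL²/12 = 2.46 × 0.997²/12 = 0.2038 kg·m²; I = I_cm + md² = 0.2038 + 2.46 × 0.4985² = 0.8151 kg·m².
T = 2π√(0.8151/(2.46 × 3.70 × 0.4985)) = 2.66 s.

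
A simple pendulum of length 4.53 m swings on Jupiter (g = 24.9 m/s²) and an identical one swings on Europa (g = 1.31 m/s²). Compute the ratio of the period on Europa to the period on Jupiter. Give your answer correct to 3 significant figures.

4.36

T ∝ 1/√g, so T₂/T₁ = √(g₁/g₂) = √(24.9/1.31) = 4.36.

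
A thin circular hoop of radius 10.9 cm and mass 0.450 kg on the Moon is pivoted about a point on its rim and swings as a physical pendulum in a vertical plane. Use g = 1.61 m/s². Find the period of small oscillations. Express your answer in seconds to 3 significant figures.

2.31 s

I_cm = mr² = 0.005346 kg·m². The pivot is at distance d = 0.109 m from the centre of mass.
By the parallel-axis theorem, I = I_cm + md² = 0.005346 + 0.005346 = 0.01069 kg·m².
T = 2π√(I/(mgd)) = 2π√(0.01069/(0.450 × 1.61 × 0.109)) = 2.31 s.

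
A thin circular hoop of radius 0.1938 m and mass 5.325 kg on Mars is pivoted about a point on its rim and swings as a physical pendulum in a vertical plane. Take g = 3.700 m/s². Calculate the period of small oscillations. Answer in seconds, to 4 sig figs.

I_cm = mr² = 0.20000 kg·m². The pivot is at distance d = 0.1938 m from the centre of mass.
By the parallel-axis theorem, I = I_cm + md² = 0.20000 + 0.20000 = 0.40000 kg·m².
T = 2π√(I/(mgd)) = 2π√(0.40000/(5.325 × 3.700 × 0.1938)) = 2.034 s.

2.034 s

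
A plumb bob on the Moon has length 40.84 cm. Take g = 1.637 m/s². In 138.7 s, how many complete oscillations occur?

T = 2π√(L/g) = 2π√(0.4084/1.637) = 3.1383 s.
Number of complete oscillations = ⌊138.7/3.1383⌋ = ⌊44.196⌋ = 44.

44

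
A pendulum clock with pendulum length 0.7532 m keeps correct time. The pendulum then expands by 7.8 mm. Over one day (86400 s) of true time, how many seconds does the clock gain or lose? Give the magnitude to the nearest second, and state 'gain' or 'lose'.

T ∝ √L, so T'/T = √(0.76100/0.7532) = 1.00516.
In 86400 s of true time the clock registers 86400/1.00516 = 85956.1 s, so it loses 444 s.

lose 444 s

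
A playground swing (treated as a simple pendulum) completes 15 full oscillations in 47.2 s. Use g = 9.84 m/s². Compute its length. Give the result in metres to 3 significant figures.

2.47 m

T = 47.2/15 = 3.147 s.
From T = 2π√(L/g), L = gT²/(4π²) = 9.84 × 3.147²/(4π²) = 2.47 m.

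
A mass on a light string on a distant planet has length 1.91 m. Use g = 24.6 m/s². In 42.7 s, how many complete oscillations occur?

T = 2π√(L/g) = 2π√(1.91/24.6) = 1.751 s.
Number of complete oscillations = ⌊42.7/1.751⌋ = ⌊24.39⌋ = 24.

24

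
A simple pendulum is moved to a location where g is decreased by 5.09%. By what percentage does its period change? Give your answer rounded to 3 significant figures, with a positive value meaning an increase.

T ∝ 1/√g, so T'/T = 1/√(0.9491) = 1.026.
Percentage change in T = (1.026 − 1) × 100% = 2.65%.

2.65%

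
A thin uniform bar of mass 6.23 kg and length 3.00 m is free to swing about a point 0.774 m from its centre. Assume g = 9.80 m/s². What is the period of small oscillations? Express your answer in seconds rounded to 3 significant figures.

2.65 s

For a physical pendulum T = 2π√(I/(mgd)), with d = 0.7740 m from pivot to centre of mass.
I_cm = mL²/12 = 6.23 × 3.00²/12 = 4.673 kg·m²; I = I_cm + md² = 4.673 + 6.23 × 0.7740² = 8.405 kg·m².
T = 2π√(8.405/(6.23 × 9.80 × 0.7740)) = 2.65 s.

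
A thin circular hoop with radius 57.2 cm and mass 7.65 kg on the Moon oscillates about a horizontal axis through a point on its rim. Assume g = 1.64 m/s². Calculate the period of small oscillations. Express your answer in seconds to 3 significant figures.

I_cm = mr² = 2.503 kg·m². The pivot is at distance d = 0.572 m from the centre of mass.
By the parallel-axis theorem, I = I_cm + md² = 2.503 + 2.503 = 5.006 kg·m².
T = 2π√(I/(mgd)) = 2π√(5.006/(7.65 × 1.64 × 0.572)) = 5.25 s.

5.25 s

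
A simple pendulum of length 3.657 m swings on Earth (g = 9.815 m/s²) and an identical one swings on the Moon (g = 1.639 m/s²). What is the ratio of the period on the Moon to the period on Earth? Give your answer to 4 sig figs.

T ∝ 1/√g, so T₂/T₁ = √(g₁/g₂) = √(9.815/1.639) = 2.447.

2.447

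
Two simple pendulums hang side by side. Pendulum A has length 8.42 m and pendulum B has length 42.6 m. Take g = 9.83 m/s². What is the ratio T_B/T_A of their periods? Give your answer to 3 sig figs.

2.25

T ∝ √L, so T_B/T_A = √(L_B/L_A) = √(42.6/8.42) = 2.25.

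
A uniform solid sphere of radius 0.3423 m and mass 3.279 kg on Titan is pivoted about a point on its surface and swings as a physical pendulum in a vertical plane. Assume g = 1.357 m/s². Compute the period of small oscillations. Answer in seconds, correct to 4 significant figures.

I_cm = (2/5)mr² = 0.15368 kg·m². The pivot is at distance d = 0.3423 m from the centre of mass.
By the parallel-axis theorem, I = I_cm + md² = 0.15368 + 0.38420 = 0.53788 kg·m².
T = 2π√(I/(mgd)) = 2π√(0.53788/(3.279 × 1.357 × 0.3423)) = 3.734 s.

3.734 s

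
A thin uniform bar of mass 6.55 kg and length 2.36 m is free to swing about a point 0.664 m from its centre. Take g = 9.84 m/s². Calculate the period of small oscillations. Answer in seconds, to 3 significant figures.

2.34 s

For a physical pendulum T = 2π√(I/(mgd)), with d = 0.6640 m from pivot to centre of mass.
I_cm = mL²/12 = 6.55 × 2.36²/12 = 3.040 kg·m²; I = I_cm + md² = 3.040 + 6.55 × 0.6640² = 5.928 kg·m².
T = 2π√(5.928/(6.55 × 9.84 × 0.6640)) = 2.34 s.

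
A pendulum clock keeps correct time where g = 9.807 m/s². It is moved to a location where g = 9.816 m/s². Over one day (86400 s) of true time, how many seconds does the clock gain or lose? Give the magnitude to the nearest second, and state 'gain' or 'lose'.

gain 40 s

The clock's period scales as T ∝ 1/√g, so T'/T = √(9.807/9.816) = 0.999541.
In 86400 s of true time the clock registers 86400/0.999541 = 86439.6 s, so it gains 40 s.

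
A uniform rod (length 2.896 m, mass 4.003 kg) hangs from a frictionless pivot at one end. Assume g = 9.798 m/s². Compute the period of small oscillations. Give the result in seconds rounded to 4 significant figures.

2.789 s

For a physical pendulum T = 2π√(I/(mgd)), with d = 1.4480 m from pivot to centre of mass.
I_cm = mL²/12 = 4.003 × 2.896²/12 = 2.7977 kg·m²; I = I_cm + md² = 2.7977 + 4.003 × 1.4480² = 11.191 kg·m².
T = 2π√(11.191/(4.003 × 9.798 × 1.4480)) = 2.789 s.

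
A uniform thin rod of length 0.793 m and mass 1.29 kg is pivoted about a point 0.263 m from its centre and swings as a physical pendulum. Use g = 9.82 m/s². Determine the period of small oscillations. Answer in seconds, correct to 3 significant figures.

1.36 s

For a physical pendulum T = 2π√(I/(mgd)), with d = 0.2630 m from pivot to centre of mass.
I_cm = mL²/12 = 1.29 × 0.793²/12 = 0.06760 kg·m²; I = I_cm + md² = 0.06760 + 1.29 × 0.2630² = 0.1568 kg·m².
T = 2π√(0.1568/(1.29 × 9.82 × 0.2630)) = 1.36 s.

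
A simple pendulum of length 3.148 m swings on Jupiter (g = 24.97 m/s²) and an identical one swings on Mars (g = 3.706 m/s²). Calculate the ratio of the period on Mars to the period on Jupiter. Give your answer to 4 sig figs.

2.596

T ∝ 1/√g, so T₂/T₁ = √(g₁/g₂) = √(24.97/3.706) = 2.596.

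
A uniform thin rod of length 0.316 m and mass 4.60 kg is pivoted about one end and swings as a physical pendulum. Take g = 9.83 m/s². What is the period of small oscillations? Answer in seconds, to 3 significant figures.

For a physical pendulum T = 2π√(I/(mgd)), with d = 0.1580 m from pivot to centre of mass.
I_cm = mL²/12 = 4.60 × 0.316²/12 = 0.03828 kg·m²; I = I_cm + md² = 0.03828 + 4.60 × 0.1580² = 0.1531 kg·m².
T = 2π√(0.1531/(4.60 × 9.83 × 0.1580)) = 0.920 s.

0.920 s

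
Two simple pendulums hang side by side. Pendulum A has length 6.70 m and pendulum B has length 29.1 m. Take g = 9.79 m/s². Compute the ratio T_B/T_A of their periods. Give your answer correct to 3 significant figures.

2.08

T ∝ √L, so T_B/T_A = √(L_B/L_A) = √(29.1/6.70) = 2.08.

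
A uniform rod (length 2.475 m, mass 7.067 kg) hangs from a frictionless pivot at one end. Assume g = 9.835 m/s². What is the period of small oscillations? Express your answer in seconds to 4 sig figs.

For a physical pendulum T = 2π√(I/(mgd)), with d = 1.2375 m from pivot to centre of mass.
I_cm = mL²/12 = 7.067 × 2.475²/12 = 3.6075 kg·m²; I = I_cm + md² = 3.6075 + 7.067 × 1.2375² = 14.430 kg·m².
T = 2π√(14.430/(7.067 × 9.835 × 1.2375)) = 2.574 s.

2.574 s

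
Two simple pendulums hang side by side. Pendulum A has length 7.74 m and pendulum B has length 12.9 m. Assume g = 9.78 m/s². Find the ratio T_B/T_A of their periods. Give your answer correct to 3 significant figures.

T ∝ √L, so T_B/T_A = √(L_B/L_A) = √(12.9/7.74) = 1.29.

1.29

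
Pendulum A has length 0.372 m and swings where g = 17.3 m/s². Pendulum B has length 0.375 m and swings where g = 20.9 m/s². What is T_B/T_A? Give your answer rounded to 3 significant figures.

0.913

T = 2π√(L/g), so T_B/T_A = √((L_B/g_B)/(L_A/g_A)) = √((0.375/20.9)/(0.372/17.3)) = 0.913.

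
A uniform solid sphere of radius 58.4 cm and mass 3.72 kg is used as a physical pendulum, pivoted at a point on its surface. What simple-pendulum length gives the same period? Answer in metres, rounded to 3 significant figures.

0.818 m

The equivalent simple-pendulum length is L_eq = I/(md), where I is about the pivot and d = 0.5840 m.
I_cm = (2/5)mR² = 0.5075 kg·m², so I = I_cm + md² = 0.5075 + 1.269 = 1.776 kg·m².
L_eq = 1.776/(3.72 × 0.5840) = 0.818 m.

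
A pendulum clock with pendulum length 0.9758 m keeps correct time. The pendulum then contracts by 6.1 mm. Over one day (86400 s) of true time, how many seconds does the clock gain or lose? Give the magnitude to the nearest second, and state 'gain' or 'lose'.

gain 271 s

T ∝ √L, so T'/T = √(0.96970/0.9758) = 0.996869.
In 86400 s of true time the clock registers 86400/0.996869 = 86671.3 s, so it gains 271 s.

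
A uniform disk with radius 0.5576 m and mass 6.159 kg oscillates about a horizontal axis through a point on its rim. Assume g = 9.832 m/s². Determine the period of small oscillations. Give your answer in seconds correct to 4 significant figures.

I_cm = ½mr² = 0.95747 kg·m². The pivot is at distance d = 0.5576 m from the centre of mass.
By the parallel-axis theorem, I = I_cm + md² = 0.95747 + 1.9149 = 2.8724 kg·m².
T = 2π√(I/(mgd)) = 2π√(2.8724/(6.159 × 9.832 × 0.5576)) = 1.833 s.

1.833 s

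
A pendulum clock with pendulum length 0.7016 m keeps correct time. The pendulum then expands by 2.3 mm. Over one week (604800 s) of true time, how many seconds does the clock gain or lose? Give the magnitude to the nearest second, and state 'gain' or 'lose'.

lose 989 s

T ∝ √L, so T'/T = √(0.70390/0.7016) = 1.00164.
In 604800 s of true time the clock registers 604800/1.00164 = 603811.1 s, so it loses 989 s.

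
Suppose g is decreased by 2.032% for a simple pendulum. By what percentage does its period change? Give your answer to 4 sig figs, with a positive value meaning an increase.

T ∝ 1/√g, so T'/T = 1/√(0.97968) = 1.0103.
Percentage change in T = (1.0103 − 1) × 100% = 1.032%.

1.032%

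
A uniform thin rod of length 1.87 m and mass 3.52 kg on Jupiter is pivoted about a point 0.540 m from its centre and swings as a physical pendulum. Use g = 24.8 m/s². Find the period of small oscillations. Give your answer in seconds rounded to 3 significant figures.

1.31 s

For a physical pendulum T = 2π√(I/(mgd)), with d = 0.5400 m from pivot to centre of mass.
I_cm = mL²/12 = 3.52 × 1.87²/12 = 1.026 kg·m²; I = I_cm + md² = 1.026 + 3.52 × 0.5400² = 2.052 kg·m².
T = 2π√(2.052/(3.52 × 24.8 × 0.5400)) = 1.31 s.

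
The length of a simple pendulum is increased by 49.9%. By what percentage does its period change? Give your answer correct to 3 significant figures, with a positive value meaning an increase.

T ∝ √L, so T'/T = √(1.499) = 1.224.
Percentage change in T = (1.224 − 1) × 100% = 22.4%.

22.4%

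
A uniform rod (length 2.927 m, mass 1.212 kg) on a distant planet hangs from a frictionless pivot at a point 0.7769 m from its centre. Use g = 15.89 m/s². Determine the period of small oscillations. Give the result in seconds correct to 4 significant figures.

2.053 s

For a physical pendulum T = 2π√(I/(mgd)), with d = 0.77690 m from pivot to centre of mass.
I_cm = mL²/12 = 1.212 × 2.927²/12 = 0.86530 kg·m²; I = I_cm + md² = 0.86530 + 1.212 × 0.77690² = 1.5968 kg·m².
T = 2π√(1.5968/(1.212 × 15.89 × 0.77690)) = 2.053 s.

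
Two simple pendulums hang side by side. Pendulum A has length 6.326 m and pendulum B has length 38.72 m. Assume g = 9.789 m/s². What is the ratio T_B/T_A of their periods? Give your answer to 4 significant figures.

2.474

T ∝ √L, so T_B/T_A = √(L_B/L_A) = √(38.72/6.326) = 2.474.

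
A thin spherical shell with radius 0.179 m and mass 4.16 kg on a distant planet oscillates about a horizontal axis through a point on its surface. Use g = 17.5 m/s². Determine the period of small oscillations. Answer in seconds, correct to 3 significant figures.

I_cm = (2/3)mr² = 0.08886 kg·m². The pivot is at distance d = 0.179 m from the centre of mass.
By the parallel-axis theorem, I = I_cm + md² = 0.08886 + 0.1333 = 0.2222 kg·m².
T = 2π√(I/(mgd)) = 2π√(0.2222/(4.16 × 17.5 × 0.179)) = 0.820 s.

0.820 s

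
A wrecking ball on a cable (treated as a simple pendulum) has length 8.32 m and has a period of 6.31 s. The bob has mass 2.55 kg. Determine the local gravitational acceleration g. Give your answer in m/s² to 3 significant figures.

From T = 2π√(L/g), g = 4π²L/T² = 4π² × 8.32/6.310² = 8.25 m/s².

8.25 m/s²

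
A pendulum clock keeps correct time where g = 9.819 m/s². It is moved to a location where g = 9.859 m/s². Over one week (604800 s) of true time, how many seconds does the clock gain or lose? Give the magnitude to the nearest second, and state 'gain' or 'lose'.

The clock's period scales as T ∝ 1/√g, so T'/T = √(9.819/9.859) = 0.997969.
In 604800 s of true time the clock registers 604800/0.997969 = 606030.6 s, so it gains 1231 s.

gain 1231 s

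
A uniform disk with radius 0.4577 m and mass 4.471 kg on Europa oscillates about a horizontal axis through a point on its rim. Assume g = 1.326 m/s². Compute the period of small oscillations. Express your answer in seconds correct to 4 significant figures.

I_cm = ½mr² = 0.46831 kg·m². The pivot is at distance d = 0.4577 m from the centre of mass.
By the parallel-axis theorem, I = I_cm + md² = 0.46831 + 0.93663 = 1.4049 kg·m².
T = 2π√(I/(mgd)) = 2π√(1.4049/(4.471 × 1.326 × 0.4577)) = 4.521 s.

4.521 s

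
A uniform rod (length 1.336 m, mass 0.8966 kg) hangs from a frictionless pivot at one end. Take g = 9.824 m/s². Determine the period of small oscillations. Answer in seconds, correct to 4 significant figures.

For a physical pendulum T = 2π√(I/(mgd)), with d = 0.66800 m from pivot to centre of mass.
I_cm = mL²/12 = 0.8966 × 1.336²/12 = 0.13336 kg·m²; I = I_cm + md² = 0.13336 + 0.8966 × 0.66800² = 0.53345 kg·m².
T = 2π√(0.53345/(0.8966 × 9.824 × 0.66800)) = 1.892 s.

1.892 s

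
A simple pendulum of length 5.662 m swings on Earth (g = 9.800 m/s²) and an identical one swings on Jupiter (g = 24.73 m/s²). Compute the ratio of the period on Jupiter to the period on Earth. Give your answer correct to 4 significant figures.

0.6295

T ∝ 1/√g, so T₂/T₁ = √(g₁/g₂) = √(9.800/24.73) = 0.6295.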